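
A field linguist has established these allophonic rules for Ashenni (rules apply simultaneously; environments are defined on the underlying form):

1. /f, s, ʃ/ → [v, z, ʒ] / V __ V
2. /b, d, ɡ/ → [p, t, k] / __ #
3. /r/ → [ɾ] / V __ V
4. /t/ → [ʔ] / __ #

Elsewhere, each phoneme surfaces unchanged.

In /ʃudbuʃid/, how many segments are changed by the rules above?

2

Segments that undergo a rule: /ʃ/ → [ʒ] (rule 1); /d/ → [t] (rule 2).
All other segments surface unchanged.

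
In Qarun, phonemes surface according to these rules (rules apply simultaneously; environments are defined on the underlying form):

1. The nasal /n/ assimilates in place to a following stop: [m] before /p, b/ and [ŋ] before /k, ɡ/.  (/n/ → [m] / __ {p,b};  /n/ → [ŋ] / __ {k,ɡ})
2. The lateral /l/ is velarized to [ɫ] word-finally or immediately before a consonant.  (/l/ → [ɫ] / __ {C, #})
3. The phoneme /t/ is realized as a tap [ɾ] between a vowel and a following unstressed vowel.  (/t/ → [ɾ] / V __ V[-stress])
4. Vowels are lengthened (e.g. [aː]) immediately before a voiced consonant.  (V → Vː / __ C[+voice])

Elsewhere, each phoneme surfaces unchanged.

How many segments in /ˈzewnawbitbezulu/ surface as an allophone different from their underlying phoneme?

4

Segments that undergo a rule: /e/ → [eː] (rule 4); /a/ → [aː] (rule 4); /e/ → [eː] (rule 4); /u/ → [uː] (rule 4).
All other segments surface unchanged.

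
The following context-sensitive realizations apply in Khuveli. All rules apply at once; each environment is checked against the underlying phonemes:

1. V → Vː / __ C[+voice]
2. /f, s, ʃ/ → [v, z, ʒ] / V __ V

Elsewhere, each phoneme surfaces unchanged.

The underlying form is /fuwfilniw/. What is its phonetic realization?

/f/ (word-initial) is in the target of rule 2 but the environment (between two vowels) is not met → [f].
Rule 1 applies to /u/ (between /f/ and /w/: before a voiced consonant) → [uː].
/w/ (between /u/ and /f/) is unaffected → [w].
/f/ — between /w/ and /i/; rule 2 does not apply here → [f].
Rule 1 applies to /i/ (between /f/ and /l/: before a voiced consonant) → [iː].
/l/ (between /i/ and /n/): no rule targets it → [l].
/n/ stays [n].
/i/ (between /n/ and /w/) occurs before a voiced consonant → [iː] by rule 1.
/w/ stays [w].

[fuːwfiːlniːw]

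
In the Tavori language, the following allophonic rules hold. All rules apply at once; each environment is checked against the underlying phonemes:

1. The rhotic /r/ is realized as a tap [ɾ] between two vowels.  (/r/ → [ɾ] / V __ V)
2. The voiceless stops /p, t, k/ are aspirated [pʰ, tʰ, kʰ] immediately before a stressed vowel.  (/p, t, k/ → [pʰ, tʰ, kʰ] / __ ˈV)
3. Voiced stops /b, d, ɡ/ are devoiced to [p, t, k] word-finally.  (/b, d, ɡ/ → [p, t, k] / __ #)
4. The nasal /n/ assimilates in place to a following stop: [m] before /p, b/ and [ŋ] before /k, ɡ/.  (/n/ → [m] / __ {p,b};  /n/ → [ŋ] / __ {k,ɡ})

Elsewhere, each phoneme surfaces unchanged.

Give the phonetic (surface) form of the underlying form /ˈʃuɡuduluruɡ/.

[ˈʃuɡuduluɾuk]

/ɡ/ (between /u/ and /u/) fails the environment for rule 3, so it stays [ɡ].
/d/ (between /u/ and /u/) is in the target of rule 3 but the environment (word-finally) is not met → [d].
/r/ (between /u/ and /u/) occurs between two vowels → [ɾ] by rule 1.
/ɡ/ — word-final, word-finally — surfaces as [k] (rule 3).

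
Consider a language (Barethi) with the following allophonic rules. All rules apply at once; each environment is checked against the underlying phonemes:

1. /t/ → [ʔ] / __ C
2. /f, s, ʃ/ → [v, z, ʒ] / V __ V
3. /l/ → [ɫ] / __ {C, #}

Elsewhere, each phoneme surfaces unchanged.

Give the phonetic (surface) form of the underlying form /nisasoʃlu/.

[nizazoʃlu]

/n/ (word-initial): no rule targets it → [n].
/i/ (between /n/ and /s/) is unaffected → [i].
/s/ (between /i/ and /a/): between two vowels, so rule 2 applies → [z].
/a/ (between /s/ and /s/): no rule targets it → [a].
Rule 2 applies to /s/ (between /a/ and /o/: between two vowels) → [z].
/o/ — not in any rule's target class → [o].
/ʃ/ (between /o/ and /l/) fails the environment for rule 2, so it stays [ʃ].
/l/ (between /ʃ/ and /u/) fails the environment for rule 3, so it stays [l].
/u/ (word-final): no rule targets it → [u].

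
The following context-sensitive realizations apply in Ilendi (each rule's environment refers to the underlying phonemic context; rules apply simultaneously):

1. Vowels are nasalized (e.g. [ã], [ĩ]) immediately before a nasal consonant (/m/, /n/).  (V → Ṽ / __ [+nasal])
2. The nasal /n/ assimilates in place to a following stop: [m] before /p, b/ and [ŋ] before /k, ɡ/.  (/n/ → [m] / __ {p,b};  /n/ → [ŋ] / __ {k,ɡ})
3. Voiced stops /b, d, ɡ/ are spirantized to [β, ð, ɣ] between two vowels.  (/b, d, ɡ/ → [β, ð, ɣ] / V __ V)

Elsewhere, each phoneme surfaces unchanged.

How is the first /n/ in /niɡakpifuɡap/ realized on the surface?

/n/ (word-initial) is in the target of rule 2 but the environment (before a labial or velar stop) is not met → [n].

[n]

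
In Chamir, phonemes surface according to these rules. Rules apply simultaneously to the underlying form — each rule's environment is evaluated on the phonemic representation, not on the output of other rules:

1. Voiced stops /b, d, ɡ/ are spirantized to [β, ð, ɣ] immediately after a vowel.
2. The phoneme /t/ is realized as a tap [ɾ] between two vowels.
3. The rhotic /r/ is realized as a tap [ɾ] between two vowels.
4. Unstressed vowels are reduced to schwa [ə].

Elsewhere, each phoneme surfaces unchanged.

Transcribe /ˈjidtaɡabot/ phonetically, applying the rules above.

/j/ (word-initial) is unaffected → [j].
/i/ (between /j/ and /d/) is in the target of rule 4 but the environment (in an unstressed syllable) is not met → [i].
/d/ meets the environment for rule 1 (immediately after a vowel) → [ð].
/t/ (between /d/ and /a/): rule 2 targets it, but not between two vowels → unchanged [t].
/a/ meets the environment for rule 4 (in an unstressed syllable) → [ə].
/ɡ/ — between /a/ and /a/, immediately after a vowel — surfaces as [ɣ] (rule 1).
/a/ (between /ɡ/ and /b/) occurs in an unstressed syllable → [ə] by rule 4.
/b/ — between /a/ and /o/, immediately after a vowel — surfaces as [β] (rule 1).
/o/ (between /b/ and /t/): in an unstressed syllable, so rule 4 applies → [ə].
/t/ (word-final): rule 2 targets it, but not between two vowels → unchanged [t].

[ˈjiðtəɣəβət]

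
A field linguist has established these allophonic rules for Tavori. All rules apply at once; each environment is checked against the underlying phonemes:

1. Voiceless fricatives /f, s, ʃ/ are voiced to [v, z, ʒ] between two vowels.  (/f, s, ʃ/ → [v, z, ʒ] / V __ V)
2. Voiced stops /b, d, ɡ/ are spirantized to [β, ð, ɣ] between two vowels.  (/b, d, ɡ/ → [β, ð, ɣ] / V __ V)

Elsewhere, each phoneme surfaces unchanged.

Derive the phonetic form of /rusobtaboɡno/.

/r/ stays [r].
/u/ stays [u].
/s/ (between /u/ and /o/): between two vowels, so rule 1 applies → [z].
/o/ (between /s/ and /b/): no rule targets it → [o].
/b/ (between /o/ and /t/): rule 2 targets it, but not between two vowels → unchanged [b].
/t/ (between /b/ and /a/) is unaffected → [t].
/a/ — not in any rule's target class → [a].
/b/ (between /a/ and /o/) occurs between two vowels → [β] by rule 2.
/o/ stays [o].
/ɡ/ (between /o/ and /n/) is in the target of rule 2 but the environment (between two vowels) is not met → [ɡ].
/n/ — not in any rule's target class → [n].
/o/ — not in any rule's target class → [o].

[ruzobtaβoɡno]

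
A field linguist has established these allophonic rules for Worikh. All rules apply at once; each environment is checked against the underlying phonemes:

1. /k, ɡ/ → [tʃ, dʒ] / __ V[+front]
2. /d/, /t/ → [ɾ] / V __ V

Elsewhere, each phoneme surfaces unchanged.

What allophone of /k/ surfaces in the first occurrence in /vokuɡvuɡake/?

/k/ (between /o/ and /u/) is in the target of rule 1 but the environment (before a front vowel) is not met → [k].

[k]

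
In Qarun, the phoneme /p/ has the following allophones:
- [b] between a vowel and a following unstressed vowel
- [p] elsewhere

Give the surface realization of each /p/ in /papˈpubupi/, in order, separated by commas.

[p], [p], [p], [b]

Occurrence 1 (position 1): no conditioning environment matches → elsewhere allophone [p].
Occurrence 2 (position 3): no conditioning environment matches → elsewhere allophone [p].
Occurrence 3 (position 4): no conditioning environment matches → elsewhere allophone [p].
Occurrence 4 (position 8): between a vowel and a following unstressed vowel → [b].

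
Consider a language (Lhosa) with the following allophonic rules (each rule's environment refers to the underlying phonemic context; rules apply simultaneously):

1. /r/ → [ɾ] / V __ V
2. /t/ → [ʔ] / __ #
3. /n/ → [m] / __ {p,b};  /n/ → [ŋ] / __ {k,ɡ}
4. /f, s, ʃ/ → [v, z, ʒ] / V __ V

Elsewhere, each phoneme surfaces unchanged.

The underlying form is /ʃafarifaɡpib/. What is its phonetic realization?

/ʃ/ (word-initial) is in the target of rule 4 but the environment (between two vowels) is not met → [ʃ].
/a/ stays [a].
/f/ meets the environment for rule 4 (between two vowels) → [v].
/a/ — not in any rule's target class → [a].
/r/ (between /a/ and /i/): between two vowels, so rule 1 applies → [ɾ].
/i/ — not in any rule's target class → [i].
/f/ (between /i/ and /a/): between two vowels, so rule 4 applies → [v].
/a/ — not in any rule's target class → [a].
/ɡ/ — not in any rule's target class → [ɡ].
/p/ (between /ɡ/ and /i/) is unaffected → [p].
/i/ (between /p/ and /b/) is unaffected → [i].
/b/ — not in any rule's target class → [b].

[ʃavaɾivaɡpib]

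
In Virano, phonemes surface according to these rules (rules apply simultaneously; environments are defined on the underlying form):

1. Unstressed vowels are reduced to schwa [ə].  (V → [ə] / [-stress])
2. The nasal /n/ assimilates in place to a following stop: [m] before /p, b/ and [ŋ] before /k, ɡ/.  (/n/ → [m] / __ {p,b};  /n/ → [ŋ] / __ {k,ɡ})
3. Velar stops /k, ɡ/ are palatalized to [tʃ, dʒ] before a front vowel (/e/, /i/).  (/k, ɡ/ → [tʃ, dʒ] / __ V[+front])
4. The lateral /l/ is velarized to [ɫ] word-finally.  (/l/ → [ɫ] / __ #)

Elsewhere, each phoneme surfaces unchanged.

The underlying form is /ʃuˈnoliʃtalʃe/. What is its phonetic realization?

/ʃ/ stays [ʃ].
/u/ meets the environment for rule 1 (in an unstressed syllable) → [ə].
/n/ — between /u/ and /o/; rule 2 does not apply here → [n].
/o/ (between /n/ and /l/) fails the environment for rule 1, so it stays [o].
/l/ (between /o/ and /i/) fails the environment for rule 4, so it stays [l].
/i/ (between /l/ and /ʃ/): in an unstressed syllable, so rule 1 applies → [ə].
/ʃ/ (between /i/ and /t/) is unaffected → [ʃ].
/t/ (between /ʃ/ and /a/): no rule targets it → [t].
/a/ (between /t/ and /l/) occurs in an unstressed syllable → [ə] by rule 1.
/l/ — between /a/ and /ʃ/; rule 4 does not apply here → [l].
/ʃ/ (between /l/ and /e/) is unaffected → [ʃ].
/e/ — word-final, in an unstressed syllable — surfaces as [ə] (rule 1).

[ʃəˈnoləʃtəlʃə]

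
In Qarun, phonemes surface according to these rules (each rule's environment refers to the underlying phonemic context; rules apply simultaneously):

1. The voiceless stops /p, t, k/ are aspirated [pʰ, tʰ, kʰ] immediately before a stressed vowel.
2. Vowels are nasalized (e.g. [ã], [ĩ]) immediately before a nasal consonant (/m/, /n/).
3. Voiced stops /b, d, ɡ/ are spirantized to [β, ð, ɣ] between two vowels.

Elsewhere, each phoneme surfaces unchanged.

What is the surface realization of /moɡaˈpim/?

[moɣaˈpʰĩm]

/m/ (word-initial) is unaffected → [m].
/o/ (between /m/ and /ɡ/) fails the environment for rule 2, so it stays [o].
/ɡ/ (between /o/ and /a/) occurs between two vowels → [ɣ] by rule 3.
/a/ (between /ɡ/ and /p/): rule 2 targets it, but not before a nasal consonant → unchanged [a].
Rule 1 applies to /p/ (between /a/ and /i/: immediately before a stressed vowel) → [pʰ].
/i/ meets the environment for rule 2 (before a nasal consonant) → [ĩ].
/m/ — not in any rule's target class → [m].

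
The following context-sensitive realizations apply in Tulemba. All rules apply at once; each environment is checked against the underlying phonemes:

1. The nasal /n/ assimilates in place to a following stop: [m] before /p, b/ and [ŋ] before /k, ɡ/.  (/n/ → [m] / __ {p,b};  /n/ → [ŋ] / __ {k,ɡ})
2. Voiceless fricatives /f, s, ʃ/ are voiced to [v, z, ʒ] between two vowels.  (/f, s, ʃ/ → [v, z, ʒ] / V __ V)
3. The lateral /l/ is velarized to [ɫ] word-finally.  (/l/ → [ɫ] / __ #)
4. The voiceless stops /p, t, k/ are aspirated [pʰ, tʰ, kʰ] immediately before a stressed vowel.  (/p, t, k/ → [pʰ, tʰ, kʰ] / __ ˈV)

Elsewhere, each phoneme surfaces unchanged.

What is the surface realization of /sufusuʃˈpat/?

[suvuzuʃˈpʰat]

/s/ (word-initial) is in the target of rule 2 but the environment (between two vowels) is not met → [s].
/u/ — not in any rule's target class → [u].
/f/ meets the environment for rule 2 (between two vowels) → [v].
/u/ (between /f/ and /s/): no rule targets it → [u].
/s/ — between /u/ and /u/, between two vowels — surfaces as [z] (rule 2).
/u/ — not in any rule's target class → [u].
/ʃ/ (between /u/ and /p/) fails the environment for rule 2, so it stays [ʃ].
/p/ meets the environment for rule 4 (immediately before a stressed vowel) → [pʰ].
/a/ stays [a].
/t/ (word-final): rule 4 targets it, but not immediately before a stressed vowel → unchanged [t].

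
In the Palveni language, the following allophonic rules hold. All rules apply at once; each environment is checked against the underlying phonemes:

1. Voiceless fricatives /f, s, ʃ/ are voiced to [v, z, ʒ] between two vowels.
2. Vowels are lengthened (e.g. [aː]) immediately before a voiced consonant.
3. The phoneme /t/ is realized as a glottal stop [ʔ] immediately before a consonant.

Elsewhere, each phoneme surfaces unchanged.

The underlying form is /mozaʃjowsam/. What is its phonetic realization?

[moːzaʃjoːwsaːm]

/m/ — not in any rule's target class → [m].
/o/ — between /m/ and /z/, before a voiced consonant — surfaces as [oː] (rule 2).
/z/ stays [z].
/a/ (between /z/ and /ʃ/) is in the target of rule 2 but the environment (before a voiced consonant) is not met → [a].
/ʃ/ (between /a/ and /j/) is in the target of rule 1 but the environment (between two vowels) is not met → [ʃ].
/j/ stays [j].
/o/ (between /j/ and /w/) occurs before a voiced consonant → [oː] by rule 2.
/w/ (between /o/ and /s/) is unaffected → [w].
/s/ — between /w/ and /a/; rule 1 does not apply here → [s].
/a/ (between /s/ and /m/) occurs before a voiced consonant → [aː] by rule 2.
/m/ — not in any rule's target class → [m].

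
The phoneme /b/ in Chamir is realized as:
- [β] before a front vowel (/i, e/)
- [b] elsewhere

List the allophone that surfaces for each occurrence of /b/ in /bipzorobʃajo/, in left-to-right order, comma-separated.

Occurrence 1 (position 1): before a front vowel (/i, e/) → [β].
Occurrence 2 (position 8): no conditioning environment matches → elsewhere allophone [b].

[β], [b]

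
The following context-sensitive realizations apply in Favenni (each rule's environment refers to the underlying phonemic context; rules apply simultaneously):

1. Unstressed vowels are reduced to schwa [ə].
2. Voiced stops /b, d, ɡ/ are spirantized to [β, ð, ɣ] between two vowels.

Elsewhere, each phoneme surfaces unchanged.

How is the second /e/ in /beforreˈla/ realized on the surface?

/e/ (between /r/ and /l/) occurs in an unstressed syllable → [ə] by rule 1.

[ə]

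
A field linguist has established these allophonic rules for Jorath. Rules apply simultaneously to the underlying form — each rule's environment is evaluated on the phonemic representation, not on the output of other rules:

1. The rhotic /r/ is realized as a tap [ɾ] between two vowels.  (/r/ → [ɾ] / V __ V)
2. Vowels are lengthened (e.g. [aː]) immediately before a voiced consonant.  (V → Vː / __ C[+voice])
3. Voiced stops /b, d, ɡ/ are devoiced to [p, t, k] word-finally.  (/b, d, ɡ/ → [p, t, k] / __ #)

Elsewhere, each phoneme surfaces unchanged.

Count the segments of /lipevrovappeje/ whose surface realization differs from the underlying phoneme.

Segments that undergo a rule: /e/ → [eː] (rule 2); /o/ → [oː] (rule 2); /e/ → [eː] (rule 2).
All other segments surface unchanged.

3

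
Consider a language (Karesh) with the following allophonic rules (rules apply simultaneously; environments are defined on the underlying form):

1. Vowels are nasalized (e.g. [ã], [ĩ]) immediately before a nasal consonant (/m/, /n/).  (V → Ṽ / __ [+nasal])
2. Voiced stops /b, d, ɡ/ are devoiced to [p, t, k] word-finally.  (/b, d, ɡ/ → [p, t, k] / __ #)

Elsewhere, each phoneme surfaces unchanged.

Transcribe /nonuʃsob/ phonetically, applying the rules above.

[nõnuʃsop]

/n/ stays [n].
/o/ (between /n/ and /n/) occurs before a nasal consonant → [õ] by rule 1.
/n/ stays [n].
/u/ (between /n/ and /ʃ/) is in the target of rule 1 but the environment (before a nasal consonant) is not met → [u].
/ʃ/ (between /u/ and /s/) is unaffected → [ʃ].
/s/ (between /ʃ/ and /o/): no rule targets it → [s].
/o/ — between /s/ and /b/; rule 1 does not apply here → [o].
/b/ (word-final) occurs word-finally → [p] by rule 2.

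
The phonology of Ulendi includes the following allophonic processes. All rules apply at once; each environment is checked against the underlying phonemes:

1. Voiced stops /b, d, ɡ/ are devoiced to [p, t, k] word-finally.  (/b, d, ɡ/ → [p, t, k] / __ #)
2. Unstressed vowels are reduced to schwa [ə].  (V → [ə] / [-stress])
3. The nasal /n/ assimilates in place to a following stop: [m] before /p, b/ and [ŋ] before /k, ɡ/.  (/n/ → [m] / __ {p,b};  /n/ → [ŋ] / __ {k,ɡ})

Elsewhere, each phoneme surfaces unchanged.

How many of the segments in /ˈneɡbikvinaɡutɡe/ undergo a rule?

Segments that undergo a rule: /i/ → [ə] (rule 2); /i/ → [ə] (rule 2); /a/ → [ə] (rule 2); /u/ → [ə] (rule 2); /e/ → [ə] (rule 2).
All other segments surface unchanged.

5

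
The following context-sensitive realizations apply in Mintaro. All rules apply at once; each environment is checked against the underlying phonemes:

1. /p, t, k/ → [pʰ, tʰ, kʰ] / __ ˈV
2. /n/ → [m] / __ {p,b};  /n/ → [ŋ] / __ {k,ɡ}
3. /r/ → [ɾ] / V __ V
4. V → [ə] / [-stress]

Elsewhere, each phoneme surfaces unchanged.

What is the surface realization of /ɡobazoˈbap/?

/ɡ/ (word-initial): no rule targets it → [ɡ].
/o/ — between /ɡ/ and /b/, in an unstressed syllable — surfaces as [ə] (rule 4).
/b/ stays [b].
Rule 4 applies to /a/ (between /b/ and /z/: in an unstressed syllable) → [ə].
/z/ stays [z].
/o/ — between /z/ and /b/, in an unstressed syllable — surfaces as [ə] (rule 4).
/b/ stays [b].
/a/ — between /b/ and /p/; rule 4 does not apply here → [a].
/p/ (word-final) is in the target of rule 1 but the environment (immediately before a stressed vowel) is not met → [p].

[ɡəbəzəˈbap]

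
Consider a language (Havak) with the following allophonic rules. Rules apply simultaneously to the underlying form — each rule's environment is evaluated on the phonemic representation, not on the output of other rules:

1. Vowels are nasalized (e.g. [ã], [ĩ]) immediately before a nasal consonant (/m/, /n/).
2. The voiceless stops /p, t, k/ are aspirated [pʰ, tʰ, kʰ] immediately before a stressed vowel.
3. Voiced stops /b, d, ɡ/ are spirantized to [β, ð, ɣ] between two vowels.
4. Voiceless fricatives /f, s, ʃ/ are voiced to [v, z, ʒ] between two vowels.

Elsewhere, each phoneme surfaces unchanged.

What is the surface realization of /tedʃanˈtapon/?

[tedʃãnˈtʰapõn]

/t/ — word-initial; rule 2 does not apply here → [t].
/e/ — between /t/ and /d/; rule 1 does not apply here → [e].
/d/ (between /e/ and /ʃ/): rule 3 targets it, but not between two vowels → unchanged [d].
/ʃ/ (between /d/ and /a/) is in the target of rule 4 but the environment (between two vowels) is not met → [ʃ].
/a/ — between /ʃ/ and /n/, before a nasal consonant — surfaces as [ã] (rule 1).
/n/ stays [n].
/t/ — between /n/ and /a/, immediately before a stressed vowel — surfaces as [tʰ] (rule 2).
/a/ (between /t/ and /p/) fails the environment for rule 1, so it stays [a].
/p/ (between /a/ and /o/) is in the target of rule 2 but the environment (immediately before a stressed vowel) is not met → [p].
/o/ (between /p/ and /n/): before a nasal consonant, so rule 1 applies → [õ].
/n/ (word-final) is unaffected → [n].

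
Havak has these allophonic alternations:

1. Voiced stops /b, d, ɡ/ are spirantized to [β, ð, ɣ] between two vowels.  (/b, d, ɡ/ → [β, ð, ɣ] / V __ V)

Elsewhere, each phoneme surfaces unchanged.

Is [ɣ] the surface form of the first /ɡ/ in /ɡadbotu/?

/ɡ/ (word-initial) is in the target of rule 1 but the environment (between two vowels) is not met → [ɡ].
The actual realization is [ɡ], not [ɣ].

No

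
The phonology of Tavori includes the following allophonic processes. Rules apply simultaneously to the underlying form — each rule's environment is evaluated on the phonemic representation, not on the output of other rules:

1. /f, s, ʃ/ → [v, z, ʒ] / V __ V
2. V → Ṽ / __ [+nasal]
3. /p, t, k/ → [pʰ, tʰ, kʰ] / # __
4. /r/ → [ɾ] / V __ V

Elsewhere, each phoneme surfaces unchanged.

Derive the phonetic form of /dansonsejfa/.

/d/ — not in any rule's target class → [d].
/a/ (between /d/ and /n/): before a nasal consonant, so rule 2 applies → [ã].
/n/ — not in any rule's target class → [n].
/s/ (between /n/ and /o/) fails the environment for rule 1, so it stays [s].
/o/ meets the environment for rule 2 (before a nasal consonant) → [õ].
/n/ — not in any rule's target class → [n].
/s/ (between /n/ and /e/) is in the target of rule 1 but the environment (between two vowels) is not met → [s].
/e/ (between /s/ and /j/) fails the environment for rule 2, so it stays [e].
/j/ stays [j].
/f/ (between /j/ and /a/): rule 1 targets it, but not between two vowels → unchanged [f].
/a/ (word-final) fails the environment for rule 2, so it stays [a].

[dãnsõnsejfa]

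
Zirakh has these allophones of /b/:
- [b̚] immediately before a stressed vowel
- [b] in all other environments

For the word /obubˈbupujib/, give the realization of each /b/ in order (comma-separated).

Occurrence 1 (position 2): no conditioning environment matches → elsewhere allophone [b].
Occurrence 2 (position 4): no conditioning environment matches → elsewhere allophone [b].
Occurrence 3 (position 5): immediately before a stressed vowel → [b̚].
Occurrence 4 (position 11): no conditioning environment matches → elsewhere allophone [b].

[b], [b], [b̚], [b]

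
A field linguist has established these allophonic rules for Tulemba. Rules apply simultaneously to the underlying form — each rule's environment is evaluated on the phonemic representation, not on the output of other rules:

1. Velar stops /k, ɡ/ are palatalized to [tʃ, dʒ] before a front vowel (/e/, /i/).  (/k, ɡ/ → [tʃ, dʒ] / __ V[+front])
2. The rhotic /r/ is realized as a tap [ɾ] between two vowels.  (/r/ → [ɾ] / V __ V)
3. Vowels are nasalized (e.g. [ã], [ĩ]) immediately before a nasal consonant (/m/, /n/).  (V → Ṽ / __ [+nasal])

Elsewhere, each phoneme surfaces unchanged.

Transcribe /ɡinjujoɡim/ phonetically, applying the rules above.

Rule 1 applies to /ɡ/ (word-initial: before a front vowel) → [dʒ].
/i/ (between /ɡ/ and /n/): before a nasal consonant, so rule 3 applies → [ĩ].
/n/ (between /i/ and /j/): no rule targets it → [n].
/j/ — not in any rule's target class → [j].
/u/ (between /j/ and /j/) is in the target of rule 3 but the environment (before a nasal consonant) is not met → [u].
/j/ (between /u/ and /o/) is unaffected → [j].
/o/ (between /j/ and /ɡ/) is in the target of rule 3 but the environment (before a nasal consonant) is not met → [o].
/ɡ/ meets the environment for rule 1 (before a front vowel) → [dʒ].
/i/ — between /ɡ/ and /m/, before a nasal consonant — surfaces as [ĩ] (rule 3).
/m/ (word-final): no rule targets it → [m].

[dʒĩnjujodʒĩm]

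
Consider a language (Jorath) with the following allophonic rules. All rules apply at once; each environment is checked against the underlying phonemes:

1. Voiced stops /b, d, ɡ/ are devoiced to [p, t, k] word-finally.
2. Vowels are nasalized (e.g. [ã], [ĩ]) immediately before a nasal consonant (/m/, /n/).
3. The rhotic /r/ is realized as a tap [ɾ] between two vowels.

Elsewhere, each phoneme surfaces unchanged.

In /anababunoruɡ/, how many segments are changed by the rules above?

4

Segments that undergo a rule: /a/ → [ã] (rule 2); /u/ → [ũ] (rule 2); /r/ → [ɾ] (rule 3); /ɡ/ → [k] (rule 1).
All other segments surface unchanged.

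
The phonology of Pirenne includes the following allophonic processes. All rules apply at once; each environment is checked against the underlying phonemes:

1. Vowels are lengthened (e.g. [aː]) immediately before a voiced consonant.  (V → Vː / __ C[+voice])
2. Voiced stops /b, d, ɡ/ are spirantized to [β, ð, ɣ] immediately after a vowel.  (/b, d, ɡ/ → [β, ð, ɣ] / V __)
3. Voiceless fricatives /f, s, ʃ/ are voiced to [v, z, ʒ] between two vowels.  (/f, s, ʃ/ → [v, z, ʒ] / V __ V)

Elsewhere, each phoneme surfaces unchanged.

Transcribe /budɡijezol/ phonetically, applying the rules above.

/b/ — word-initial; rule 2 does not apply here → [b].
/u/ (between /b/ and /d/): before a voiced consonant, so rule 1 applies → [uː].
/d/ — between /u/ and /ɡ/, immediately after a vowel — surfaces as [ð] (rule 2).
/ɡ/ (between /d/ and /i/) fails the environment for rule 2, so it stays [ɡ].
Rule 1 applies to /i/ (between /ɡ/ and /j/: before a voiced consonant) → [iː].
/j/ (between /i/ and /e/) is unaffected → [j].
/e/ (between /j/ and /z/) occurs before a voiced consonant → [eː] by rule 1.
/z/ — not in any rule's target class → [z].
/o/ meets the environment for rule 1 (before a voiced consonant) → [oː].
/l/ (word-final): no rule targets it → [l].

[buːðɡiːjeːzoːl]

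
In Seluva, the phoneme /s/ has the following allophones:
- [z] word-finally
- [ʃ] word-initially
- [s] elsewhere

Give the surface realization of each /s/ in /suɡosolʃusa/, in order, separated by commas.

Occurrence 1 (position 1): word-initially → [ʃ].
Occurrence 2 (position 5): no conditioning environment matches → elsewhere allophone [s].
Occurrence 3 (position 10): no conditioning environment matches → elsewhere allophone [s].

[ʃ], [s], [s]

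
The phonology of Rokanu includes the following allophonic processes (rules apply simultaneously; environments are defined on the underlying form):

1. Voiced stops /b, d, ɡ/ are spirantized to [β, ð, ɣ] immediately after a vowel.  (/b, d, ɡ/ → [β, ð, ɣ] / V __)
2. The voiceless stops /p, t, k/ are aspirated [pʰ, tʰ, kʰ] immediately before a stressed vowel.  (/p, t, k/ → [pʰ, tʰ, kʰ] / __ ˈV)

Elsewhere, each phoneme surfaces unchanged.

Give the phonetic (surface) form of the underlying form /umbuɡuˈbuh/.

[umbuɣuˈβuh]

/u/ (word-initial): no rule targets it → [u].
/m/ (between /u/ and /b/) is unaffected → [m].
/b/ — between /m/ and /u/; rule 1 does not apply here → [b].
/u/ — not in any rule's target class → [u].
Rule 1 applies to /ɡ/ (between /u/ and /u/: immediately after a vowel) → [ɣ].
/u/ (between /ɡ/ and /b/): no rule targets it → [u].
/b/ meets the environment for rule 1 (immediately after a vowel) → [β].
/u/ stays [u].
/h/ — not in any rule's target class → [h].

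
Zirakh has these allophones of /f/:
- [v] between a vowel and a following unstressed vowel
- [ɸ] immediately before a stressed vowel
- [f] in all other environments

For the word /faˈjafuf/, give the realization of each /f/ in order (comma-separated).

Occurrence 1 (position 1): no conditioning environment matches → elsewhere allophone [f].
Occurrence 2 (position 5): between a vowel and a following unstressed vowel → [v].
Occurrence 3 (position 7): no conditioning environment matches → elsewhere allophone [f].

[f], [v], [f]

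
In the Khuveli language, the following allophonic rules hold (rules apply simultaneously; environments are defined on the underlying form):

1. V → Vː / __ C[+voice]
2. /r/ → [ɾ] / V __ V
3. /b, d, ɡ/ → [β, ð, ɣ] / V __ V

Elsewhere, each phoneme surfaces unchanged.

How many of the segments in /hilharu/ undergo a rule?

Segments that undergo a rule: /i/ → [iː] (rule 1); /a/ → [aː] (rule 1); /r/ → [ɾ] (rule 2).
All other segments surface unchanged.

3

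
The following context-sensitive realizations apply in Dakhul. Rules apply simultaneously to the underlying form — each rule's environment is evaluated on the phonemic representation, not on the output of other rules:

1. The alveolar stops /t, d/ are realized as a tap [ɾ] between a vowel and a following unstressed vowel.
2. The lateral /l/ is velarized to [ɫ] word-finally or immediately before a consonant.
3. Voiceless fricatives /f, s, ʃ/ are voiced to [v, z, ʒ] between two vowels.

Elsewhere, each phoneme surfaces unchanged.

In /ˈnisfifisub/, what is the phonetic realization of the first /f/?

[f]

/f/ (between /s/ and /i/) is in the target of rule 3 but the environment (between two vowels) is not met → [f].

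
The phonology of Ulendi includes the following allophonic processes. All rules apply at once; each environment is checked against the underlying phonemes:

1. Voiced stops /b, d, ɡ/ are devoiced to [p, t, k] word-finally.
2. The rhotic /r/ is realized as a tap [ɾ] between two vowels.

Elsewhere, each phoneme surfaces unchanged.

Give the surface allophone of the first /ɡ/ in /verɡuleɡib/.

/ɡ/ (between /r/ and /u/) fails the environment for rule 1, so it stays [ɡ].

[ɡ]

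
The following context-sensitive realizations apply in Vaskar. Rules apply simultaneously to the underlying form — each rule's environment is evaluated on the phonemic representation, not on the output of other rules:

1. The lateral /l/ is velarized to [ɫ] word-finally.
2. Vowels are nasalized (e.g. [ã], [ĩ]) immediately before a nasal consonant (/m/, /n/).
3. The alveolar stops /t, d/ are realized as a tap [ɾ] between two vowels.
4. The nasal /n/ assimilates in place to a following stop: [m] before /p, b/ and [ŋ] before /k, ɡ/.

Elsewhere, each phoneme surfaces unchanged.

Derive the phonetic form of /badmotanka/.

/b/ — not in any rule's target class → [b].
/a/ — between /b/ and /d/; rule 2 does not apply here → [a].
/d/ — between /a/ and /m/; rule 3 does not apply here → [d].
/m/ — not in any rule's target class → [m].
/o/ — between /m/ and /t/; rule 2 does not apply here → [o].
/t/ (between /o/ and /a/): between two vowels, so rule 3 applies → [ɾ].
/a/ (between /t/ and /n/) occurs before a nasal consonant → [ã] by rule 2.
/n/ (between /a/ and /k/) occurs before a labial or velar stop → [ŋ] by rule 4.
/k/ (between /n/ and /a/): no rule targets it → [k].
/a/ (word-final): rule 2 targets it, but not before a nasal consonant → unchanged [a].

[badmoɾãŋka]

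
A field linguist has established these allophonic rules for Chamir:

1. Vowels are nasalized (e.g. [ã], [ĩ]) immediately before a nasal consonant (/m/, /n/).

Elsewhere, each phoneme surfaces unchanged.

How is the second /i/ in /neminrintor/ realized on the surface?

[ĩ]

/i/ meets the environment for rule 1 (before a nasal consonant) → [ĩ].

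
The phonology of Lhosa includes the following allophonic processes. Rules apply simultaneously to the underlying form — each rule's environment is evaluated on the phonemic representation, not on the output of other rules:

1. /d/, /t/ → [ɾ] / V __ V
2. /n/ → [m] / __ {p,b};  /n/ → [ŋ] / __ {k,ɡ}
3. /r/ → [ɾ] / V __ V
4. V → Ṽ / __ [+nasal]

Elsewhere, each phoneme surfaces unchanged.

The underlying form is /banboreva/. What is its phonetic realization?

[bãmboɾeva]

/b/ (word-initial): no rule targets it → [b].
/a/ (between /b/ and /n/): before a nasal consonant, so rule 4 applies → [ã].
/n/ (between /a/ and /b/) occurs before a labial or velar stop → [m] by rule 2.
/b/ (between /n/ and /o/): no rule targets it → [b].
/o/ — between /b/ and /r/; rule 4 does not apply here → [o].
/r/ meets the environment for rule 3 (between two vowels) → [ɾ].
/e/ (between /r/ and /v/): rule 4 targets it, but not before a nasal consonant → unchanged [e].
/v/ (between /e/ and /a/): no rule targets it → [v].
/a/ (word-final) fails the environment for rule 4, so it stays [a].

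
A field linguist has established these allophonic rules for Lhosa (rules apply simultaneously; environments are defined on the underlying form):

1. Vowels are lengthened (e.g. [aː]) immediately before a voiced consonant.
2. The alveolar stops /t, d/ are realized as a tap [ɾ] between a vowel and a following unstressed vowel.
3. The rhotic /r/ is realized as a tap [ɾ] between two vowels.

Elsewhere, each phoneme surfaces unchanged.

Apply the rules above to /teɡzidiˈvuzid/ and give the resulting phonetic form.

/t/ (word-initial) fails the environment for rule 2, so it stays [t].
Rule 1 applies to /e/ (between /t/ and /ɡ/: before a voiced consonant) → [eː].
Rule 1 applies to /i/ (between /z/ and /d/: before a voiced consonant) → [iː].
/d/ (between /i/ and /i/) occurs between a vowel and a following unstressed vowel → [ɾ] by rule 2.
/i/ meets the environment for rule 1 (before a voiced consonant) → [iː].
/u/ (between /v/ and /z/): before a voiced consonant, so rule 1 applies → [uː].
/i/ — between /z/ and /d/, before a voiced consonant — surfaces as [iː] (rule 1).
/d/ — word-final; rule 2 does not apply here → [d].

[teːɡziːɾiːˈvuːziːd]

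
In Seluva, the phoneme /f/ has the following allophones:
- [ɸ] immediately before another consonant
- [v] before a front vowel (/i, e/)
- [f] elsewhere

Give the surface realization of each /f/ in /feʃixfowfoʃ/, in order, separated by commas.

Occurrence 1 (position 1): before a front vowel (/i, e/) → [v].
Occurrence 2 (position 6): no conditioning environment matches → elsewhere allophone [f].
Occurrence 3 (position 9): no conditioning environment matches → elsewhere allophone [f].

[v], [f], [f]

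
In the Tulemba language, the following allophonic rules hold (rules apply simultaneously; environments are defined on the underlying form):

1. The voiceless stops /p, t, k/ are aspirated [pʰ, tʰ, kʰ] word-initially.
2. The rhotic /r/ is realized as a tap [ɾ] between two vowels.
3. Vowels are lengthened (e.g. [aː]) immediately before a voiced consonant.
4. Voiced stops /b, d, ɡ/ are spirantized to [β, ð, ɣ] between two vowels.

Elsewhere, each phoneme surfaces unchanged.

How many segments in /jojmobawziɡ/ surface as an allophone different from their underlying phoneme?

5

Segments that undergo a rule: /o/ → [oː] (rule 3); /o/ → [oː] (rule 3); /b/ → [β] (rule 4); /a/ → [aː] (rule 3); /i/ → [iː] (rule 3).
All other segments surface unchanged.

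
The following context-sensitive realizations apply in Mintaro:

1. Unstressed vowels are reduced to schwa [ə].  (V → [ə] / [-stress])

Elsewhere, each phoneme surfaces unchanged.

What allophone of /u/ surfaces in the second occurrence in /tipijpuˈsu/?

[u]

/u/ (word-final) fails the environment for rule 1, so it stays [u].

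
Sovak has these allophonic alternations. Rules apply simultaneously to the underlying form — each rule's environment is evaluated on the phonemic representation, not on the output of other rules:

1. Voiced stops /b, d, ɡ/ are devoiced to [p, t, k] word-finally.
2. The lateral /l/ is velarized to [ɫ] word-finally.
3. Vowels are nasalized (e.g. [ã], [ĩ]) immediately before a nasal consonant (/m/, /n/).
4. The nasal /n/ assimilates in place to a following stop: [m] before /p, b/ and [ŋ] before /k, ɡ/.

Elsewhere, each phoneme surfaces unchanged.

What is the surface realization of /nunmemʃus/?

/n/ (word-initial) is in the target of rule 4 but the environment (before a labial or velar stop) is not met → [n].
/u/ — between /n/ and /n/, before a nasal consonant — surfaces as [ũ] (rule 3).
/n/ (between /u/ and /m/) fails the environment for rule 4, so it stays [n].
/e/ meets the environment for rule 3 (before a nasal consonant) → [ẽ].
/u/ (between /ʃ/ and /s/): rule 3 targets it, but not before a nasal consonant → unchanged [u].

[nũnmẽmʃus]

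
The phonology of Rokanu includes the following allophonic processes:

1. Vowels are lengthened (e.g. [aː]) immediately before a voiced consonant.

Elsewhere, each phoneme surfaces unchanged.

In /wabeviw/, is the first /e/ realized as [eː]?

Yes

/e/ (between /b/ and /v/) occurs before a voiced consonant → [eː] by rule 1.
The actual realization is [eː], which matches [eː].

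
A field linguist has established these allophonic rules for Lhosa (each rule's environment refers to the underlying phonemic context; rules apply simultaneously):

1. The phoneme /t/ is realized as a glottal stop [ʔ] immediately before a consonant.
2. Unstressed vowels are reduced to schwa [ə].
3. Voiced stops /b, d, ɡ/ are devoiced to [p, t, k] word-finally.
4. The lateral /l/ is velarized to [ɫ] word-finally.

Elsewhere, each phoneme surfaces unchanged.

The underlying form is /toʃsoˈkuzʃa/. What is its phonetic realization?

[təʃsəˈkuzʃə]

/t/ (word-initial): rule 1 targets it, but not immediately before a consonant → unchanged [t].
/o/ — between /t/ and /ʃ/, in an unstressed syllable — surfaces as [ə] (rule 2).
/ʃ/ stays [ʃ].
/s/ — not in any rule's target class → [s].
Rule 2 applies to /o/ (between /s/ and /k/: in an unstressed syllable) → [ə].
/k/ stays [k].
/u/ (between /k/ and /z/): rule 2 targets it, but not in an unstressed syllable → unchanged [u].
/z/ — not in any rule's target class → [z].
/ʃ/ (between /z/ and /a/): no rule targets it → [ʃ].
/a/ meets the environment for rule 2 (in an unstressed syllable) → [ə].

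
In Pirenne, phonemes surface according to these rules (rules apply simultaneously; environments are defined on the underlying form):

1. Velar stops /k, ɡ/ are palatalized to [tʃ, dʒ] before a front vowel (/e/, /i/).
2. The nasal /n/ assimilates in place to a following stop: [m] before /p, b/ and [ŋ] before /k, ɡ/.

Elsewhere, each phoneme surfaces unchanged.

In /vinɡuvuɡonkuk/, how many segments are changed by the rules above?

2

Segments that undergo a rule: /n/ → [ŋ] (rule 2); /n/ → [ŋ] (rule 2).
All other segments surface unchanged.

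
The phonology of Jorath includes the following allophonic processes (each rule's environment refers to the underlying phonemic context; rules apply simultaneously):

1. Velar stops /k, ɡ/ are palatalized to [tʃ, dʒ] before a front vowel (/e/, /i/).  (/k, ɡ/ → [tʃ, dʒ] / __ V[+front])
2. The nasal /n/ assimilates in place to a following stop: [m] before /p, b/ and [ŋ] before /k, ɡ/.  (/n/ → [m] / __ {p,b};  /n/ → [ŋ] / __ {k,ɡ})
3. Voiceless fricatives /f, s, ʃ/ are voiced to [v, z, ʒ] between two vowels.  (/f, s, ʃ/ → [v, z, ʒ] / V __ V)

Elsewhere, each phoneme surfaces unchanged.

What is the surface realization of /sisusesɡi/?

/s/ (word-initial) fails the environment for rule 3, so it stays [s].
/s/ — between /i/ and /u/, between two vowels — surfaces as [z] (rule 3).
/s/ — between /u/ and /e/, between two vowels — surfaces as [z] (rule 3).
/s/ (between /e/ and /ɡ/) fails the environment for rule 3, so it stays [s].
Rule 1 applies to /ɡ/ (between /s/ and /i/: before a front vowel) → [dʒ].

[sizuzesdʒi]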